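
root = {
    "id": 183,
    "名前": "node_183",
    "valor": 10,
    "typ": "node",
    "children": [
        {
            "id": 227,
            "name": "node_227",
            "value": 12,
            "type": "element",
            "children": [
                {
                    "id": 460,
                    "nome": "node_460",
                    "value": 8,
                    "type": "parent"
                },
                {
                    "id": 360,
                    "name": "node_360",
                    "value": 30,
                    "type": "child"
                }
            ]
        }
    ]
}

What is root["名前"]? "node_183"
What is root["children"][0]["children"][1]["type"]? "child"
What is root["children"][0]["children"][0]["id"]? 460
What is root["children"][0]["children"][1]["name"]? "node_360"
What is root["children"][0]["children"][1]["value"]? 30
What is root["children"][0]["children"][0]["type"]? "parent"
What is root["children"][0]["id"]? 227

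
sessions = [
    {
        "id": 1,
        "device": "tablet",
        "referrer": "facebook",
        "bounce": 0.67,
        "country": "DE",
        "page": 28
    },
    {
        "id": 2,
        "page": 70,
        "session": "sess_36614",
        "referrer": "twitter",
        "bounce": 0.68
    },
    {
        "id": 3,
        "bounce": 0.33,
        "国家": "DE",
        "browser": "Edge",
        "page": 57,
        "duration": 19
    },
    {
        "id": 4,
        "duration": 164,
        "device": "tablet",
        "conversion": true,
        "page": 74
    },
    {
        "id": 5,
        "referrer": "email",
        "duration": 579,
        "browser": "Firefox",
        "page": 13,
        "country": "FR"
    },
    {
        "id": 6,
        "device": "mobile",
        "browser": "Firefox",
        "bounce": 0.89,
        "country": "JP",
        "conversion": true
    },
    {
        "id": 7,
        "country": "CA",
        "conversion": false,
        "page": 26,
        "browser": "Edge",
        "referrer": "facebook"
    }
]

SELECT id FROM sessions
[1, 2, 3, 4, 5, 6, 7]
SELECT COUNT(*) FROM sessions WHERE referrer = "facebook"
2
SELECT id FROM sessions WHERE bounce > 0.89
[]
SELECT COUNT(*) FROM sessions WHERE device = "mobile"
1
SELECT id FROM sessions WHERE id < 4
[1, 2, 3]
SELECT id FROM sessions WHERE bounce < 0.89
[1, 2, 3]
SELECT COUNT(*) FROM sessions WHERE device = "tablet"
2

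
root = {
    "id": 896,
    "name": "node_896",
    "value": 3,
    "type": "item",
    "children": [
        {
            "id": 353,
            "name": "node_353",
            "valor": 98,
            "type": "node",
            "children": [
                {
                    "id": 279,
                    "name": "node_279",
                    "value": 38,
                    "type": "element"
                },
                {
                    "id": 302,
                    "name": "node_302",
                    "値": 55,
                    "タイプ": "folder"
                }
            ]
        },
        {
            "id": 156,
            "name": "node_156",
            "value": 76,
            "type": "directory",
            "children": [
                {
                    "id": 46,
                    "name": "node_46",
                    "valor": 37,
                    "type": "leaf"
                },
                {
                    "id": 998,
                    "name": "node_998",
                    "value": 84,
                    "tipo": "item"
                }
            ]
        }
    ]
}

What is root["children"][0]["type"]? "node"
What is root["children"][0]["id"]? 353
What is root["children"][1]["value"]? 76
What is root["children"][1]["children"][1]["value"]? 84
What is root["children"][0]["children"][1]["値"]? 55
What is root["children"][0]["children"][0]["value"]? 38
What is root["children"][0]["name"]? "node_353"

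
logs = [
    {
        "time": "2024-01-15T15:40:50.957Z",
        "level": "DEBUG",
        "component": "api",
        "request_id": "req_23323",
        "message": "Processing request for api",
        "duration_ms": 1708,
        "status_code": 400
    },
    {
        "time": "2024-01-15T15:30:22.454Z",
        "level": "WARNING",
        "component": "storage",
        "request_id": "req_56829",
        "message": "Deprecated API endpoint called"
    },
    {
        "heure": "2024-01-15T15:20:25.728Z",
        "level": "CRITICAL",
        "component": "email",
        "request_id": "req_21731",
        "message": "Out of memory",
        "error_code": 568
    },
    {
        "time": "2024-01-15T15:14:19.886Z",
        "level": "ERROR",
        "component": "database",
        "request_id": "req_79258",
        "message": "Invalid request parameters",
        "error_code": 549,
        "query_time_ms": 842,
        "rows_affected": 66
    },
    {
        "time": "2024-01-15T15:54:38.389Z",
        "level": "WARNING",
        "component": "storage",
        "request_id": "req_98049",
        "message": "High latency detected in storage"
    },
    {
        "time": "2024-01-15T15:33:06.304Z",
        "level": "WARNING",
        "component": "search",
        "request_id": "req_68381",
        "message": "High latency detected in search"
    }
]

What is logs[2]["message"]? "Out of memory"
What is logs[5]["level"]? "WARNING"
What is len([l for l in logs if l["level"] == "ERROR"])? 1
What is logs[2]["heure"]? "2024-01-15T15:20:25.728Z"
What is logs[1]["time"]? "2024-01-15T15:30:22.454Z"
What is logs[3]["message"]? "Invalid request parameters"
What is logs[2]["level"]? "CRITICAL"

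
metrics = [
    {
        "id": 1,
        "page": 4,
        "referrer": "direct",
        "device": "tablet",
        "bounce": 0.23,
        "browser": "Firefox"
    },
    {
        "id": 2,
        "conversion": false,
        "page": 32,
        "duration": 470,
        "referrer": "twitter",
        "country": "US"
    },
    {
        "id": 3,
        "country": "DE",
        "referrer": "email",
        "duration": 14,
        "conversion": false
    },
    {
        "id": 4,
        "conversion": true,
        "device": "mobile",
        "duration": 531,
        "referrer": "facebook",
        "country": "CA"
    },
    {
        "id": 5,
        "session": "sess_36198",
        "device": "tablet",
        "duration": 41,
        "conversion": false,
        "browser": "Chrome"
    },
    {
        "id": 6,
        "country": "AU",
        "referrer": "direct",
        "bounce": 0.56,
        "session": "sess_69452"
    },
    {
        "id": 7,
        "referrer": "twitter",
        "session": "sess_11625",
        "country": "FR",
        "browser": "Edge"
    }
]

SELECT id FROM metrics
[1, 2, 3, 4, 5, 6, 7]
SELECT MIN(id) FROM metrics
1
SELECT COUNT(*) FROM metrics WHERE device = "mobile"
1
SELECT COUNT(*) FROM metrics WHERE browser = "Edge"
1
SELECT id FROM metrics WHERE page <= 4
[1]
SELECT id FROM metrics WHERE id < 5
[1, 2, 3, 4]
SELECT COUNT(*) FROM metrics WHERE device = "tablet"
2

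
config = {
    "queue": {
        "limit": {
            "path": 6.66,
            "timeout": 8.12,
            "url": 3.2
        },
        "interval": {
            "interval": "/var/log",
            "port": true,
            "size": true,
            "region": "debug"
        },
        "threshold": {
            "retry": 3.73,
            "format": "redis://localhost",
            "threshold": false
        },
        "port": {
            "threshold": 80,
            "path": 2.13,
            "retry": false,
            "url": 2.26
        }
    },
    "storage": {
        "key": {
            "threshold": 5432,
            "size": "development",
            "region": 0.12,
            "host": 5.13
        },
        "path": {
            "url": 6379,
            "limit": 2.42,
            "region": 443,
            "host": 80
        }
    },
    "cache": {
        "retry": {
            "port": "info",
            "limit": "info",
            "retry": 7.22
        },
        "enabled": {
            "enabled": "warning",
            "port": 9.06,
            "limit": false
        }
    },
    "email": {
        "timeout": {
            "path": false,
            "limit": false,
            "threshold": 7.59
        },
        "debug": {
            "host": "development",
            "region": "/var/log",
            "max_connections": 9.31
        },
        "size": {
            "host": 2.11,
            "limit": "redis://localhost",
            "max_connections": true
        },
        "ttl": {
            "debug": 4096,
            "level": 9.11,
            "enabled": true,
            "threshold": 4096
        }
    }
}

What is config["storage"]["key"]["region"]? 0.12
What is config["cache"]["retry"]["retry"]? 7.22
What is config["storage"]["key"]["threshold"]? 5432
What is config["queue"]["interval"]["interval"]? "/var/log"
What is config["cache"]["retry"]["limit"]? "info"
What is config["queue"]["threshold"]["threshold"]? False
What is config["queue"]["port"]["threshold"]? 80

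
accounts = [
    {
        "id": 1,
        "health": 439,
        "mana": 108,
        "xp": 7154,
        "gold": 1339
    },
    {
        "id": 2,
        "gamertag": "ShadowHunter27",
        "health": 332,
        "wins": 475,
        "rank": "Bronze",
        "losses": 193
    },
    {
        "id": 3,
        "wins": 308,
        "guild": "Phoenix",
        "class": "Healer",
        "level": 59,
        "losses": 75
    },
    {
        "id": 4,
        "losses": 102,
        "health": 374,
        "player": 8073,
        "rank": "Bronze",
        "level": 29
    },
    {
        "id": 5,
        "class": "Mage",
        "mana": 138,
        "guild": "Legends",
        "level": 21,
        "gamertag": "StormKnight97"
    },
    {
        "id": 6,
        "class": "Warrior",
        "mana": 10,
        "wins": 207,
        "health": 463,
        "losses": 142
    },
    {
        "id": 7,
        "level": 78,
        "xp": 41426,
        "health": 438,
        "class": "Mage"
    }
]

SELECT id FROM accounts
[1, 2, 3, 4, 5, 6, 7]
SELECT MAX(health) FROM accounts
463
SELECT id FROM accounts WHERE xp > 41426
[]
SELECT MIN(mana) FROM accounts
10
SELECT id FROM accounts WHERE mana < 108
[6]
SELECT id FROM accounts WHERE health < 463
[1, 2, 4, 7]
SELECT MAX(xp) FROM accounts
41426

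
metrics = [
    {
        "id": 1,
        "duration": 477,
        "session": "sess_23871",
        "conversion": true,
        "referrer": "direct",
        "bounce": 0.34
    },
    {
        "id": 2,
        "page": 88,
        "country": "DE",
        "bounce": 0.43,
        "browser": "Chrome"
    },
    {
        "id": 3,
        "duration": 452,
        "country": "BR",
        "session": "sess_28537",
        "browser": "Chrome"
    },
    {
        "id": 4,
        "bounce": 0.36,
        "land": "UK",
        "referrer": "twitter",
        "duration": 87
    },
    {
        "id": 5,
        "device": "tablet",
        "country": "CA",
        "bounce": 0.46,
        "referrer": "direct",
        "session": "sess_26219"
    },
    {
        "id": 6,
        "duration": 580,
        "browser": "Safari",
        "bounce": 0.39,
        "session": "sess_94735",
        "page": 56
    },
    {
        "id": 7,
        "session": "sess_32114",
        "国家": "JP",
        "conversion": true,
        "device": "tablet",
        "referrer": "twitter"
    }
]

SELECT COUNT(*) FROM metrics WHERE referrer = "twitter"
2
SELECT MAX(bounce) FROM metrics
0.46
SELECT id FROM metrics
[1, 2, 3, 4, 5, 6, 7]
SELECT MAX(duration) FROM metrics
580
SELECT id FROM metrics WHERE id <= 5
[1, 2, 3, 4, 5]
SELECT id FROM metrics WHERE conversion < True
[]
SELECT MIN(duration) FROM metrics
87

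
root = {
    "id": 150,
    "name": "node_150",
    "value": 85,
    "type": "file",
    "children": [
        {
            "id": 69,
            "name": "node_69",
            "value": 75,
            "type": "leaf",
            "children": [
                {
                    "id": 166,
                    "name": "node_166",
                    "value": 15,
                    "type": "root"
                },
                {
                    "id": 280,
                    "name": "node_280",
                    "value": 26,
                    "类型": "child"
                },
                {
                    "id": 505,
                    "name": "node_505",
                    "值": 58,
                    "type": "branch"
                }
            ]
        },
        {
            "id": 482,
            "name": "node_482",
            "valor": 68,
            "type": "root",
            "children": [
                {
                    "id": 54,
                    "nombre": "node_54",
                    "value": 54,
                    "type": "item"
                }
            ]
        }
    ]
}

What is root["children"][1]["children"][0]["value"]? 54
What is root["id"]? 150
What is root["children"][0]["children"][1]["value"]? 26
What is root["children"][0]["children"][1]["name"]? "node_280"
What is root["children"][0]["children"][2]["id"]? 505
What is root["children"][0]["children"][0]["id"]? 166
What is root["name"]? "node_150"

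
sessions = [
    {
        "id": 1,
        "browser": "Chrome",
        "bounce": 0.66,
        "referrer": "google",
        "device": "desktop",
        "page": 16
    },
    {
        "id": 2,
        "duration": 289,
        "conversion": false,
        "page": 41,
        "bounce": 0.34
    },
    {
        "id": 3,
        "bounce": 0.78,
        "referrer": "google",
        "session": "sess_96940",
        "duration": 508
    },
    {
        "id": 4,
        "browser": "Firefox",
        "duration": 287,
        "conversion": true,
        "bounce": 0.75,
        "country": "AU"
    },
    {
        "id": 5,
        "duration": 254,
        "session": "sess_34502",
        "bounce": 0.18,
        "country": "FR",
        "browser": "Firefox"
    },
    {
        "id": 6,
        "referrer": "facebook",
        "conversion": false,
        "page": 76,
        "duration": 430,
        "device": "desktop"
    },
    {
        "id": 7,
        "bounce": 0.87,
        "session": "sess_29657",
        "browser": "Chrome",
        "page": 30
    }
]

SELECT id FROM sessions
[1, 2, 3, 4, 5, 6, 7]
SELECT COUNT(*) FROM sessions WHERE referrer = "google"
2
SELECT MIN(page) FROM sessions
16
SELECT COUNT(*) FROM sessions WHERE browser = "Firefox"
2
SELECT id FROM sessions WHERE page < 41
[1, 7]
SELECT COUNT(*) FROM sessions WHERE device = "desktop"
2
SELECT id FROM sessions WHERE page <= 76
[1, 2, 6, 7]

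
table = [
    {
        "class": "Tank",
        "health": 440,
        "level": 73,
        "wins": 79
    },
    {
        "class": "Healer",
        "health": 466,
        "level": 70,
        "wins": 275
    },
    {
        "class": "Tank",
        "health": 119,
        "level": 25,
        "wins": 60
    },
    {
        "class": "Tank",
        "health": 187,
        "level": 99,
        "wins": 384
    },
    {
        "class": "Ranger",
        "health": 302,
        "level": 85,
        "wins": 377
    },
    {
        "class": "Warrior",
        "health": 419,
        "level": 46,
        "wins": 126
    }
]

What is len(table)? 6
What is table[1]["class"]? "Healer"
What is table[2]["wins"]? 60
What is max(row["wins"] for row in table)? 384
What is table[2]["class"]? "Tank"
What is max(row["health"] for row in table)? 466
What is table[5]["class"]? "Warrior"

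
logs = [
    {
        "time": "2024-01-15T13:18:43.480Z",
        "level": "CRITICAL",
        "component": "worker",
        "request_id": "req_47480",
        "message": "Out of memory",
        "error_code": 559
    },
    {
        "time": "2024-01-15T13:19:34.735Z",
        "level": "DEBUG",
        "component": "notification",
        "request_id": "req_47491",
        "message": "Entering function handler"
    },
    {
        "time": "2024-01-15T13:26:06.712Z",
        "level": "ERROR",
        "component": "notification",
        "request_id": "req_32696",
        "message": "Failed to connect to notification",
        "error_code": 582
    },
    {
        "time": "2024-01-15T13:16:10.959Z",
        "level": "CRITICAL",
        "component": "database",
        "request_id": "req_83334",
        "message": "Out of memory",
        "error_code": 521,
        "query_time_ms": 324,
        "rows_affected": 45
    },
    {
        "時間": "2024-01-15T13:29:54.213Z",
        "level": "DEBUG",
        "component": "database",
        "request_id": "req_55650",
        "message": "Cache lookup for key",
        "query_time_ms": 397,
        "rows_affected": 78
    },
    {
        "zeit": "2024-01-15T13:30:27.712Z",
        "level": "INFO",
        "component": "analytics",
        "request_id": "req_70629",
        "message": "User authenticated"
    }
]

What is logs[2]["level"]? "ERROR"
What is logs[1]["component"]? "notification"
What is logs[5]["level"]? "INFO"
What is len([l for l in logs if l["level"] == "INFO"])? 1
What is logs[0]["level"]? "CRITICAL"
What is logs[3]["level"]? "CRITICAL"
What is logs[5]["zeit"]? "2024-01-15T13:30:27.712Z"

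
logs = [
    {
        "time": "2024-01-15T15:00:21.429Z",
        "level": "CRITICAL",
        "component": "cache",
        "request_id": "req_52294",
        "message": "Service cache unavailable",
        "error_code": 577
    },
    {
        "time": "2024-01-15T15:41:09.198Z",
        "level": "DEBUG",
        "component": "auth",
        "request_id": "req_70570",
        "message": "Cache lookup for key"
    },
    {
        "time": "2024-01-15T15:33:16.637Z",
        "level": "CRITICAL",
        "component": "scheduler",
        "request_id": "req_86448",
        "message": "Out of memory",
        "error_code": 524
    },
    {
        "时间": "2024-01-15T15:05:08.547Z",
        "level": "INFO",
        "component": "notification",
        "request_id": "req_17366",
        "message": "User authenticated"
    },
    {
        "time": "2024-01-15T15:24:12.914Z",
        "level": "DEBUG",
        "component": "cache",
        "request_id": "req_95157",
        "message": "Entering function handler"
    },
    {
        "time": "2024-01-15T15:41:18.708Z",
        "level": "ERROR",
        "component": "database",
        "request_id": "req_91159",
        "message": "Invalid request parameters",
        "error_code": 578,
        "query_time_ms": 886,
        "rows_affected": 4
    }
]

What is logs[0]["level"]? "CRITICAL"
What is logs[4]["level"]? "DEBUG"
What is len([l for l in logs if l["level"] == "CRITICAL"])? 2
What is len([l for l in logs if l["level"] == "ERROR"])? 1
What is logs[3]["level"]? "INFO"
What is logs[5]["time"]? "2024-01-15T15:41:18.708Z"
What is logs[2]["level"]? "CRITICAL"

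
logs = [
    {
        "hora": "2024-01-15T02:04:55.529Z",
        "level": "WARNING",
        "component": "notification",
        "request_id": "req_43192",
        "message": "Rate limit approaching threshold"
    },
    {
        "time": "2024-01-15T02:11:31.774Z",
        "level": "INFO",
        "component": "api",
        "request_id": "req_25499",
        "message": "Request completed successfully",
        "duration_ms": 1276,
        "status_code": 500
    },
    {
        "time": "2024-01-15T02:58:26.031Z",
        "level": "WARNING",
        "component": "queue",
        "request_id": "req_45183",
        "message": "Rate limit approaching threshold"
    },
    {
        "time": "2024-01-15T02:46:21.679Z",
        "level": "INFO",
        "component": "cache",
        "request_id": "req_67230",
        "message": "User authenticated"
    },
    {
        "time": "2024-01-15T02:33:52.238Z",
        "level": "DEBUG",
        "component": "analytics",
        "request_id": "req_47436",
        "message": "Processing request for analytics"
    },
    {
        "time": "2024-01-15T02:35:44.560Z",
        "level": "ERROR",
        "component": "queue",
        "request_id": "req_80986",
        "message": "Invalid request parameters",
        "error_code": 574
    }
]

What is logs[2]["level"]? "WARNING"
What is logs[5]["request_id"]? "req_80986"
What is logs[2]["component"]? "queue"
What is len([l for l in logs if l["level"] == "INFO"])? 2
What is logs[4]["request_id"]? "req_47436"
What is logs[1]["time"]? "2024-01-15T02:11:31.774Z"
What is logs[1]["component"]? "api"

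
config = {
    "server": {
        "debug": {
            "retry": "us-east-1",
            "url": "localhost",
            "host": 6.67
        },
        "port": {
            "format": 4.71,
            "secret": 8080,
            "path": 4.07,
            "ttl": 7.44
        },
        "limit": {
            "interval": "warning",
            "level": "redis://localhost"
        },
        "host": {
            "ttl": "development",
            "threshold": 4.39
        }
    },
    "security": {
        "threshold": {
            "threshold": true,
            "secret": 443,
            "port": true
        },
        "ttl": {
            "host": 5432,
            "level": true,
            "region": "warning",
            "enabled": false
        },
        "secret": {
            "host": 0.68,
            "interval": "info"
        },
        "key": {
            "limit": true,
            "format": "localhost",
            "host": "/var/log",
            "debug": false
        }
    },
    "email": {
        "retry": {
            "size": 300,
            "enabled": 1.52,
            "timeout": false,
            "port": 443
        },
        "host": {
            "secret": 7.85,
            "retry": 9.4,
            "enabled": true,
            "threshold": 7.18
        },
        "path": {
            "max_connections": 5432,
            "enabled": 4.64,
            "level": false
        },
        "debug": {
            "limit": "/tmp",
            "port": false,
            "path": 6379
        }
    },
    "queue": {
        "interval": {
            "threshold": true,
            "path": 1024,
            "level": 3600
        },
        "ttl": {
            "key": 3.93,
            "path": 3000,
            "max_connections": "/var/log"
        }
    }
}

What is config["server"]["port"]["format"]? 4.71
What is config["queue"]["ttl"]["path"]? 3000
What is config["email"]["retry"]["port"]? 443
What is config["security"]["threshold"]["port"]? True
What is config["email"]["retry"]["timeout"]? False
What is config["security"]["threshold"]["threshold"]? True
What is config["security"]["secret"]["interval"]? "info"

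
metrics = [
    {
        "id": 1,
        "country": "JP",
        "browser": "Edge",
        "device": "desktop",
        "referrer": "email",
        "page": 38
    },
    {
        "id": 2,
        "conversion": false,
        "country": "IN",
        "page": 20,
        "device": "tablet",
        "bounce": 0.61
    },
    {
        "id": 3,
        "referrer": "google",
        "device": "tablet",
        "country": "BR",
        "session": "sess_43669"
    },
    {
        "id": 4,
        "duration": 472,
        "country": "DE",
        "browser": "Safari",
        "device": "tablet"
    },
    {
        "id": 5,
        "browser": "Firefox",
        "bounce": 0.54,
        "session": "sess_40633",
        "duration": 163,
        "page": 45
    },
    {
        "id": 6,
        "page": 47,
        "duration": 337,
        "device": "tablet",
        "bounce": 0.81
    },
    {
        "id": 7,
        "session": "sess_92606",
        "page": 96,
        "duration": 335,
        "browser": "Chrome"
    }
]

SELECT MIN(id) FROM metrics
1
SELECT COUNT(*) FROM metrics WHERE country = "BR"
1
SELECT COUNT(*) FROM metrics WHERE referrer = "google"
1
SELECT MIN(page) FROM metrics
20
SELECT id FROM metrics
[1, 2, 3, 4, 5, 6, 7]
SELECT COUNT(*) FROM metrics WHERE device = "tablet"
4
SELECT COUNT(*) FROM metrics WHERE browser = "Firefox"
1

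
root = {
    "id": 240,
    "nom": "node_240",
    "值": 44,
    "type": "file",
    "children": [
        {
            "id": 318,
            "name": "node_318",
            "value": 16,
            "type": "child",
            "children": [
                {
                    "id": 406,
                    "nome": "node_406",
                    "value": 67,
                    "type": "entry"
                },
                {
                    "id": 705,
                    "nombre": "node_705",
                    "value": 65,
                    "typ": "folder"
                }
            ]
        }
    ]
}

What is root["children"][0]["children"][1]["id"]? 705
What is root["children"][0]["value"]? 16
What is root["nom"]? "node_240"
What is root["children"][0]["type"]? "child"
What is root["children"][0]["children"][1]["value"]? 65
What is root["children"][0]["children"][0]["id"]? 406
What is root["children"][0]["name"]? "node_318"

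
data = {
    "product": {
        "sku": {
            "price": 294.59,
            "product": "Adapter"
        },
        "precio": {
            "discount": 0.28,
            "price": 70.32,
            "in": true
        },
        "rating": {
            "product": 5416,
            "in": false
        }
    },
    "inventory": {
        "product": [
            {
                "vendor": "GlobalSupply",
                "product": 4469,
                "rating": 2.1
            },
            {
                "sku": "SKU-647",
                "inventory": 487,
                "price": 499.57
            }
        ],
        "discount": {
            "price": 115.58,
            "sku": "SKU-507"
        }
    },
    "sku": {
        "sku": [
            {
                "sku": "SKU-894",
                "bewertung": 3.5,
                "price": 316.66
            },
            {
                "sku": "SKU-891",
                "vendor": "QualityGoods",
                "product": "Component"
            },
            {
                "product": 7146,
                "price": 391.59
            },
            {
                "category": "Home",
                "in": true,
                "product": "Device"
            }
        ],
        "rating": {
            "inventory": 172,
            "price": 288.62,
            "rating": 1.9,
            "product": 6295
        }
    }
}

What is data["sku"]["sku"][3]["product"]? "Device"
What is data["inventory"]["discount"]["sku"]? "SKU-507"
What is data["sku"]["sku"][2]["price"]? 391.59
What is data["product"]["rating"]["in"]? False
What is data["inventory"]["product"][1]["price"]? 499.57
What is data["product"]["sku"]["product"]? "Adapter"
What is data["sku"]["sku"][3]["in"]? True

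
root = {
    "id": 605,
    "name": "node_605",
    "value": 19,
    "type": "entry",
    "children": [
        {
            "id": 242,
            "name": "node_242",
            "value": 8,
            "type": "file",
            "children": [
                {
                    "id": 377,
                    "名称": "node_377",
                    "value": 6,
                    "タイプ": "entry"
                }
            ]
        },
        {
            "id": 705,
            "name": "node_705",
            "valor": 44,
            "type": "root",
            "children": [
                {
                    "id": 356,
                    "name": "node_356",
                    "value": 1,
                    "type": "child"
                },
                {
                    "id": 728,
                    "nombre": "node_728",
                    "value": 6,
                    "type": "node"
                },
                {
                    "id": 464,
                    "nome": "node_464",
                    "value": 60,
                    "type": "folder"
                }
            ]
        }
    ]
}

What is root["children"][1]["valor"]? 44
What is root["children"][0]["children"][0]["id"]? 377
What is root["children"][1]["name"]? "node_705"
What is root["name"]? "node_605"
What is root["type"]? "entry"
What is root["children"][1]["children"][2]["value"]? 60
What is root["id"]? 605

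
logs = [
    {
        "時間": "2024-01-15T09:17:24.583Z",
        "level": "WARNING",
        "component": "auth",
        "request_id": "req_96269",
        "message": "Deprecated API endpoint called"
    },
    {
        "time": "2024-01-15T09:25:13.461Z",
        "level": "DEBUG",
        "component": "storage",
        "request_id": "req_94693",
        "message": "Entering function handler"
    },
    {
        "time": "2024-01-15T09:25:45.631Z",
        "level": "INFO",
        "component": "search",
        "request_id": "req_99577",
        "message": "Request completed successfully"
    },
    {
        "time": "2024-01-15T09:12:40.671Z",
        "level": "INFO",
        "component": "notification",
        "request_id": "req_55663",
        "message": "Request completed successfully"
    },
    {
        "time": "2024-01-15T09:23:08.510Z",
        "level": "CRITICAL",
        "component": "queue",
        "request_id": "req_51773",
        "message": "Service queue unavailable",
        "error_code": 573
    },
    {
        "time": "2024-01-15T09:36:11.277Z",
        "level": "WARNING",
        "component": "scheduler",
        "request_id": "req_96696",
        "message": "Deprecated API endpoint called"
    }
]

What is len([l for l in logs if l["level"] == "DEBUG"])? 1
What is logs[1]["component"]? "storage"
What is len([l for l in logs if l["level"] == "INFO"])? 2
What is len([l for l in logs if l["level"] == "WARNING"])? 2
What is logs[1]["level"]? "DEBUG"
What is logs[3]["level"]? "INFO"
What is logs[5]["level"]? "WARNING"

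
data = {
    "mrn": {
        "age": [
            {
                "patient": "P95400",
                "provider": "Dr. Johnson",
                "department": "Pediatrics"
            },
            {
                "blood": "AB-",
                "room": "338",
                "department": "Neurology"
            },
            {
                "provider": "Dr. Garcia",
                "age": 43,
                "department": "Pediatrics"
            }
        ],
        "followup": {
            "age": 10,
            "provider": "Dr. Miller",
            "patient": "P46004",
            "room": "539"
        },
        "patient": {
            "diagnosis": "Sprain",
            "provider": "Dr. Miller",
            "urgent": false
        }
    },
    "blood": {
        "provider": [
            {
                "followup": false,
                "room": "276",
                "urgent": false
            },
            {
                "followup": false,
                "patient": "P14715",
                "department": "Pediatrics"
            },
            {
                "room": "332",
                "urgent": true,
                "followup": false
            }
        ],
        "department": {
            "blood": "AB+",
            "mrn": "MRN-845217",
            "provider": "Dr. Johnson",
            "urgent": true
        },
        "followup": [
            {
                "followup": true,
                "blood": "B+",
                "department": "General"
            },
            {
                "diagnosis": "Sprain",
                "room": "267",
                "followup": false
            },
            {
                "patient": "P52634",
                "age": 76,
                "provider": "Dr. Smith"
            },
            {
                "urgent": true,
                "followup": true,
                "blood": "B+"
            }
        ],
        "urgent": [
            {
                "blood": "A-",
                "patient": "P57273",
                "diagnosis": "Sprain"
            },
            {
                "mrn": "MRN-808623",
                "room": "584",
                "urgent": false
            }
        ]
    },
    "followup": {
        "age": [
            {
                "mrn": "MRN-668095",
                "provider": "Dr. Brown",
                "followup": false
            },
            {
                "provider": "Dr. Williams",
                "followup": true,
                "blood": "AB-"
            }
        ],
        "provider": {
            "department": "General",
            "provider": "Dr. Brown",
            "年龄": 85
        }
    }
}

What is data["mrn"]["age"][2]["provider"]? "Dr. Garcia"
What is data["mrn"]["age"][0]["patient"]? "P95400"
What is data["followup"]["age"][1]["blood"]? "AB-"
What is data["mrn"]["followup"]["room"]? "539"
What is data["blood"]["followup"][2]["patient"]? "P52634"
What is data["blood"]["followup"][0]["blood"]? "B+"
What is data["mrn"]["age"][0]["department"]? "Pediatrics"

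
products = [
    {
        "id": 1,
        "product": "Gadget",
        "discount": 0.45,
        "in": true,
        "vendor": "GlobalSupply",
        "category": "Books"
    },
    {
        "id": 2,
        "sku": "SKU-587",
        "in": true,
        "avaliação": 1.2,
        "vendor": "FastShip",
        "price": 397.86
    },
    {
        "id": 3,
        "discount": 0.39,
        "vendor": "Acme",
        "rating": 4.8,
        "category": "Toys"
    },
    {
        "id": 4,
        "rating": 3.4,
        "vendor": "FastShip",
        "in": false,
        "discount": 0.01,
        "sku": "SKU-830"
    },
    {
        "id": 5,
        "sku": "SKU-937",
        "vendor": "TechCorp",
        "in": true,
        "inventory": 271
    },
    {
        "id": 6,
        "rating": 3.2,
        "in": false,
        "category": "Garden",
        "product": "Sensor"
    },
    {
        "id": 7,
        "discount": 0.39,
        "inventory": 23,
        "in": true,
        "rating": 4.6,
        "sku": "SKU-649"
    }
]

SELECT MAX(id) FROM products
7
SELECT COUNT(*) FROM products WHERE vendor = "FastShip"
2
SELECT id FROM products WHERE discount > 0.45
[]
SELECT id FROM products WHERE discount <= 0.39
[3, 4, 7]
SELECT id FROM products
[1, 2, 3, 4, 5, 6, 7]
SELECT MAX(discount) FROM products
0.45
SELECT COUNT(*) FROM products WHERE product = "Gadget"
1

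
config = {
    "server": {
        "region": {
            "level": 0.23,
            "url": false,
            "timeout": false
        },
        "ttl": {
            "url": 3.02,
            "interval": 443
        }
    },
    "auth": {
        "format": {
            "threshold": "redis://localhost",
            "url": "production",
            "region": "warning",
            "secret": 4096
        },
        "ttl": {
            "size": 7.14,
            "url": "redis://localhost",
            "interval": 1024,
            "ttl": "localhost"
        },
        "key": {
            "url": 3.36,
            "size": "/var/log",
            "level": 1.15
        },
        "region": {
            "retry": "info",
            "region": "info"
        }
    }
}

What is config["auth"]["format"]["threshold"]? "redis://localhost"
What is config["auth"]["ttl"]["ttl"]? "localhost"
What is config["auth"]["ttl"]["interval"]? 1024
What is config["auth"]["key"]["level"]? 1.15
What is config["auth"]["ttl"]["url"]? "redis://localhost"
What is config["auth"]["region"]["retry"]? "info"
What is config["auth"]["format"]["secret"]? 4096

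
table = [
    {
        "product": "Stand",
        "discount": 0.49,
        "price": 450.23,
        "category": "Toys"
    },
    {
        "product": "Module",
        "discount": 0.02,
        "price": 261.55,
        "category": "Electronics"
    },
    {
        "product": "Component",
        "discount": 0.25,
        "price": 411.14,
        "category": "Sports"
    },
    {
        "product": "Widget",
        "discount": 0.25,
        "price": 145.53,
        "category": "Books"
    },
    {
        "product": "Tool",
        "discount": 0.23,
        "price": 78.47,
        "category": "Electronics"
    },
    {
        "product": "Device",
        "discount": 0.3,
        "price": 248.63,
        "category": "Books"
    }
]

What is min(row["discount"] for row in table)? 0.02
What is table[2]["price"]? 411.14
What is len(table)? 6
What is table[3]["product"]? "Widget"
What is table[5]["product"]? "Device"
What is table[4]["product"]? "Tool"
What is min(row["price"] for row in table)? 78.47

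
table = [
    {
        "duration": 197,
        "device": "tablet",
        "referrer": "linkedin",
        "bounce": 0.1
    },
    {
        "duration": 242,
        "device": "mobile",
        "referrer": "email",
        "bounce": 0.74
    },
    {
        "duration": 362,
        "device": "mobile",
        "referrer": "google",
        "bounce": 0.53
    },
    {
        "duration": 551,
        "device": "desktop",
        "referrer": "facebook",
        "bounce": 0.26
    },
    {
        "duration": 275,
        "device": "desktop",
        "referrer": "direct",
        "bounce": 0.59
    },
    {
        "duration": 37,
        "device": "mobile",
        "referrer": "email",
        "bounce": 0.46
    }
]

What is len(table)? 6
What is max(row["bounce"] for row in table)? 0.74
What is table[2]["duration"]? 362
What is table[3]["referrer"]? "facebook"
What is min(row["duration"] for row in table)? 37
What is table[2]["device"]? "mobile"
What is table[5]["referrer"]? "email"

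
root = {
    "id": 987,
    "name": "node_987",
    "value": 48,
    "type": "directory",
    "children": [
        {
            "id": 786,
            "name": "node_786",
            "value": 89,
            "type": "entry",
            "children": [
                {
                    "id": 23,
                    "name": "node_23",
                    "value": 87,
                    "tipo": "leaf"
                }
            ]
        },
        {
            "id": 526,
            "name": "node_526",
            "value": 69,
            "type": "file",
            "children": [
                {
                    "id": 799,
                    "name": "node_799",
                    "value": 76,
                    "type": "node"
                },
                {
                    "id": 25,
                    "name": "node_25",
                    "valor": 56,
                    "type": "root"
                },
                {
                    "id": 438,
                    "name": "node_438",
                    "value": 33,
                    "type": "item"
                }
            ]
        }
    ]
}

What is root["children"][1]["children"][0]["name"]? "node_799"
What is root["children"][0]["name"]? "node_786"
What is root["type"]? "directory"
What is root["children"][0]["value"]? 89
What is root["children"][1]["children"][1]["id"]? 25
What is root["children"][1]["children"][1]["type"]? "root"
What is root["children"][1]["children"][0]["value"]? 76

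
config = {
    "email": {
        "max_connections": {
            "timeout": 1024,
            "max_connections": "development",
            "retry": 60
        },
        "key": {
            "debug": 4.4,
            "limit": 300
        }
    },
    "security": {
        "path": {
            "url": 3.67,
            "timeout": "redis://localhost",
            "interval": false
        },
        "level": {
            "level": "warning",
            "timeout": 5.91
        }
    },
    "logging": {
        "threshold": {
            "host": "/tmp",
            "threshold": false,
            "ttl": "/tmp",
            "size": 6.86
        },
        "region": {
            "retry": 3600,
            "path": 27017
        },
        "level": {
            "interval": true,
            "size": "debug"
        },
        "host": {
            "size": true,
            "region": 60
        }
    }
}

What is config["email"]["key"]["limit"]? 300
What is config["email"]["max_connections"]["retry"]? 60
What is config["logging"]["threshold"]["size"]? 6.86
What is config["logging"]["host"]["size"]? True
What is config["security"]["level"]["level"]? "warning"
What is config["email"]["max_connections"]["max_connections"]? "development"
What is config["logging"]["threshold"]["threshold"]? False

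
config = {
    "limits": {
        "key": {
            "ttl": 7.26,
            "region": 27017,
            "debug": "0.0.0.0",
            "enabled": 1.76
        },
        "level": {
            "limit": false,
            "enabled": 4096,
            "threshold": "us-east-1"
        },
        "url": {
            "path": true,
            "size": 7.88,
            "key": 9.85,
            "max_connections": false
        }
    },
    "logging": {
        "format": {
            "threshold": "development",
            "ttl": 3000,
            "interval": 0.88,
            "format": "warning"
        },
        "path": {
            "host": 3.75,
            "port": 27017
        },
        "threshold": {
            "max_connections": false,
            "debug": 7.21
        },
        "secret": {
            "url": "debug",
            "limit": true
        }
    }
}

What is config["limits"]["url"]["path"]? True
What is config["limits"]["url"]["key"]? 9.85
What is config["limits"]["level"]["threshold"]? "us-east-1"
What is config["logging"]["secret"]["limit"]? True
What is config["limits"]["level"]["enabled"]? 4096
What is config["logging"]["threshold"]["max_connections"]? False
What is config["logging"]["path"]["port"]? 27017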